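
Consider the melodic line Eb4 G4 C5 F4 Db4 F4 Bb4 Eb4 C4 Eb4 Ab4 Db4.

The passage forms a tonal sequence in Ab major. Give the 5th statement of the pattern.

Ab3 C4 F4 Bb3

With a 4-note motive the entries are Eb4, Db4, C4, each down a 2nd from the previous.
Carrying on: Bb3 → Ab3.
Statement 5 starts on Ab3 and keeps the same diatonic contour: Ab3 C4 F4 Bb3.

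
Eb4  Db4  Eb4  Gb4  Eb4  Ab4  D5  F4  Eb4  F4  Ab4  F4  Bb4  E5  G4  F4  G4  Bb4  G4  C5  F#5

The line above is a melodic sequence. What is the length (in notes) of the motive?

21 notes total. Splitting into 3 groups of 7:
Eb4 Db4 Eb4 Gb4 Eb4 Ab4 D5 | F4 Eb4 F4 Ab4 F4 Bb4 E5 | G4 F4 G4 Bb4 G4 C5 F#5
That's a consistent up a 2nd shift per cell, and no other grouping gives one.

7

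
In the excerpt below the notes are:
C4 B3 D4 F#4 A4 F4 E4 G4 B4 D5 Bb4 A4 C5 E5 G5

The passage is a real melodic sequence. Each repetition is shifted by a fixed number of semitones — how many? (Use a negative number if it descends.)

Taking 5-note groups, the heads are C4, F4, Bb4: the pattern moves up a 4th.
Counting half-steps from C4 to F4: 5.

5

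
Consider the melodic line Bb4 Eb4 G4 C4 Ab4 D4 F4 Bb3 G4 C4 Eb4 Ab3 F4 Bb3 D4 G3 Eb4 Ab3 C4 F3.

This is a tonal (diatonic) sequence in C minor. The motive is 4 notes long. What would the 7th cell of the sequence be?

Unit = 4 notes; the statements start on Bb4, Ab4, G4, F4, Eb4, moving down a 2nd each time.
Extending down a 2nd: D4 → C4.
From C4 the diatonic shape gives C4 F3 Ab3 D3.

C4 F3 Ab3 D3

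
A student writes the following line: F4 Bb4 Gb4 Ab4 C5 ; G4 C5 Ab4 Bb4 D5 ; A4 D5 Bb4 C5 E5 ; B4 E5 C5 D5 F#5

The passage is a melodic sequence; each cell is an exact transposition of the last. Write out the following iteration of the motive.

C#5 F#5 D5 E5 G#5

The 5-note cells begin on F4, G4, A4, B4 — each up a 2nd from the last.
Statement 5 starts on C#5 and keeps the same exact contour: C#5 F#5 D5 E5 G#5.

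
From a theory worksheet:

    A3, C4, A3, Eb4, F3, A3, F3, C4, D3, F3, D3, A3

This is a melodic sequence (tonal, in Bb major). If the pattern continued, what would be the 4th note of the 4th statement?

F3

With 4-note cells, note 4 of each statement runs Eb4, C4, A3.
From A3, down a 3rd gives F3.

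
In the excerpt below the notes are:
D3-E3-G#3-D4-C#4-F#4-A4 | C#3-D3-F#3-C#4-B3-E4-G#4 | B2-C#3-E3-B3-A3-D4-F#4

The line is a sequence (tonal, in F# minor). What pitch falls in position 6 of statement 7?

G#3

With 7-note cells, note 6 of each statement runs F#4, E4, D4.
Extending down a 2nd: C#4 → B3 → A3 → G#3.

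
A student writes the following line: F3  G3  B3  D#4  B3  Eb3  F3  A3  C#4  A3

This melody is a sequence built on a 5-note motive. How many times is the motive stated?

10 notes in groups of 5 gives 10/5 = 2 statements.
Starts: F3, Eb3 — each down a 2nd.

2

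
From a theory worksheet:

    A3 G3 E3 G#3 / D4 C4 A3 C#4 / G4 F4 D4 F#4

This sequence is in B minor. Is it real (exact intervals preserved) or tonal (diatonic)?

real

Each cell has the same semitone pattern (-2, -3, 4) — intervals are preserved exactly.
And G#3 lies outside B minor, so the sequence is real rather than tonal.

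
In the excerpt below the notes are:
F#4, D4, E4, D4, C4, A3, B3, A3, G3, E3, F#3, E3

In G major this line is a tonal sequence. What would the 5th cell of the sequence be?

Taking 4-note groups, the heads are F#4, C4, G3: the pattern moves down a 4th.
Carrying on: D3 → A2.
So cell 5 is A2 F#2 G2 F#2.

A2 F#2 G2 F#2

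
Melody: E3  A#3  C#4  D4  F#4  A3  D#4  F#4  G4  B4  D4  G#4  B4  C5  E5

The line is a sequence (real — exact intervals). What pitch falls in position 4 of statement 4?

The unit is 5 notes. Position-4 pitches of the 3 shown cells: D4, G4, C5.
One more up a 4th gives F5.

F5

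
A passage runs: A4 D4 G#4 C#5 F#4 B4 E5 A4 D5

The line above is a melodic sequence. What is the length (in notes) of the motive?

3

9 notes total. Splitting into 3 groups of 3:
A4 D4 G#4 | C#5 F#4 B4 | E5 A4 D5
Each cell is the previous one up a 3rd — so the unit is 3 notes.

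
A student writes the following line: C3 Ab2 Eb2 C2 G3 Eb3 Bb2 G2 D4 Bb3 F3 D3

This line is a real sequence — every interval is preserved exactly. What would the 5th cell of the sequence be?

With a 4-note motive the entries are C3, G3, D4, each up a 5th from the previous.
Carrying on: A4 → E5.
So cell 5 is E5 C5 G4 E4.

E5 C5 G4 E4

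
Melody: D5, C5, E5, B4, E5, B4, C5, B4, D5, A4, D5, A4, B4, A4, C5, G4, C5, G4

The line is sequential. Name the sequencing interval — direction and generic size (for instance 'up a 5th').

down a 2nd

The 6-note cells begin on D5, C5, B4 — each down a 2nd from the last.
D5 to C5 is down a 2nd.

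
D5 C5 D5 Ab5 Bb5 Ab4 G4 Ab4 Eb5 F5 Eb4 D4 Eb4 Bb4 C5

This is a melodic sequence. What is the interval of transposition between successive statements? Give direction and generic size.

Taking 5-note groups, the heads are D5, Ab4, Eb4: the pattern moves down a 4th.
From D5 to Ab4: down a 4th.

down a 4th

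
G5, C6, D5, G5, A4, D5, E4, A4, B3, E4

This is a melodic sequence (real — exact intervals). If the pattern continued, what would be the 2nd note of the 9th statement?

G#2

The unit is 2 notes. Position-2 pitches of the 5 shown cells: C6, G5, D5, A4, E4.
Each moves down a 4th. Continuing: B3 → F#3 → C#3 → G#2.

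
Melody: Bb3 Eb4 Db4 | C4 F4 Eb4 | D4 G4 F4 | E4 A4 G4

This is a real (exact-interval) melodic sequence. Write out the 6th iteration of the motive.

G#4 C#5 B4

Taking 3-note groups, the heads are Bb3, C4, D4, E4: the pattern moves up a 2nd.
Continuing the starts: F#4 → G#4.
So cell 6 is G#4 C#5 B4.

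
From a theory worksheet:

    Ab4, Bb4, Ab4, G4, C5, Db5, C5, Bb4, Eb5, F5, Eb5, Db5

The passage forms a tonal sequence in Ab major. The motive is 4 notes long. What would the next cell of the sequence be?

With a 4-note motive the entries are Ab4, C5, Eb5, each up a 3rd from the previous.
So cell 4 is G5 Ab5 G5 F5.

G5 Ab5 G5 F5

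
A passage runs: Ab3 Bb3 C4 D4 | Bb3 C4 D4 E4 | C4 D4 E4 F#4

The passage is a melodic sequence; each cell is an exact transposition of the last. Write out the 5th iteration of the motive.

E4 F#4 G#4 A#4

The 4-note cells begin on Ab3, Bb3, C4 — each up a 2nd from the last.
Carrying on: D4 → E4.
Statement 5 starts on E4 and keeps the same exact contour: E4 F#4 G#4 A#4.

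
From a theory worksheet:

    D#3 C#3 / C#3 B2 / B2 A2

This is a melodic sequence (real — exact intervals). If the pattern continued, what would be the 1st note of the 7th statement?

Grouping in 2s, the 1st note of each cell is D#3, C#3, B2.
Each moves down a 2nd. Continuing: A2 → G2 → F2 → Eb2.

Eb2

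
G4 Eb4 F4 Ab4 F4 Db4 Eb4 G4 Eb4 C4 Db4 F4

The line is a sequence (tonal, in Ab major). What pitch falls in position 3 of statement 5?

Bb3

With 4-note cells, note 3 of each statement runs F4, Eb4, Db4.
Carrying that down a 2nd forward: C4 → Bb3.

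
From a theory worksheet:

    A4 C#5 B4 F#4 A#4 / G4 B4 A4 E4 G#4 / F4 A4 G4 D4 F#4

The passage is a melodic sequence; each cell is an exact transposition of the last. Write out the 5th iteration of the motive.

Taking 5-note groups, the heads are A4, G4, F4: the pattern moves down a 2nd.
Carrying on: Eb4 → Db4.
Statement 5 starts on Db4 and keeps the same exact contour: Db4 F4 Eb4 Bb3 D4.

Db4 F4 Eb4 Bb3 D4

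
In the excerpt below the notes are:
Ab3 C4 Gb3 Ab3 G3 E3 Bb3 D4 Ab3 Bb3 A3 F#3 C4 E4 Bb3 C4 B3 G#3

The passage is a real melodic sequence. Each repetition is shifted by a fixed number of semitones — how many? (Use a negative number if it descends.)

2

Taking 6-note groups, the heads are Ab3, Bb3, C4: the pattern moves up a 2nd.
Counting half-steps from Ab3 to Bb3: 2.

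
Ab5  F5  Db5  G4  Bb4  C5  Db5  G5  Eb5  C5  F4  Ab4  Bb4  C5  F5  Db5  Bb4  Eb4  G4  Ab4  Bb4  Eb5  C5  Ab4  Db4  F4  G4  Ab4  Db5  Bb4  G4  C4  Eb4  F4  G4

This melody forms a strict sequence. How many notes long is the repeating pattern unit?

Try groups of 7 (5 cells in 35 notes):
Ab5 F5 Db5 G4 Bb4 C5 Db5 | G5 Eb5 C5 F4 Ab4 Bb4 C5 | F5 Db5 Bb4 Eb4 G4 Ab4 Bb4 | Eb5 C5 Ab4 Db4 F4 G4 Ab4 | Db5 Bb4 G4 C4 Eb4 F4 G4
Every group is a transposition down a 2nd of the one before; no shorter unit works.

7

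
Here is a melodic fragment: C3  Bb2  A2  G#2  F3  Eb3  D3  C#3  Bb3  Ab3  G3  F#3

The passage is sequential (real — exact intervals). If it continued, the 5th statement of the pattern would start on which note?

Taking 4-note groups, the heads are C3, F3, Bb3: the pattern moves up a 4th.
Continuing: Eb4 → Ab4. Statement 5 starts on Ab4.

Ab4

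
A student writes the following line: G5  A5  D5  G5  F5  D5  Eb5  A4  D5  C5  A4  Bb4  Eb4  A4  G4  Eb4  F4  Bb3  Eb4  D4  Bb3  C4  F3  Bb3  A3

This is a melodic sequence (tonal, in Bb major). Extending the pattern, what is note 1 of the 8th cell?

G2

The unit is 5 notes. Position-1 pitches of the 5 shown cells: G5, D5, A4, Eb4, Bb3.
Extending down a 4th: F3 → C3 → G2.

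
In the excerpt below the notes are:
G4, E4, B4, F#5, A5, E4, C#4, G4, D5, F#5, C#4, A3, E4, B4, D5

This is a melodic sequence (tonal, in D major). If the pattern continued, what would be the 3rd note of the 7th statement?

D3

Grouping in 5s, the 3rd note of each cell is B4, G4, E4.
Each moves down a 3rd. Continuing: C#4 → A3 → F#3 → D3.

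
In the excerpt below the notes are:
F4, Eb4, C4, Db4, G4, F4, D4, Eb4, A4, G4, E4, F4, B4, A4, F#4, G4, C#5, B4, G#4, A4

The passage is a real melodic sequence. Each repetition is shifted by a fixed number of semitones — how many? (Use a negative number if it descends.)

With a 4-note motive the entries are F4, G4, A4, B4, C#5, each up a 2nd from the previous.
Counting half-steps from F4 to G4: 2.

2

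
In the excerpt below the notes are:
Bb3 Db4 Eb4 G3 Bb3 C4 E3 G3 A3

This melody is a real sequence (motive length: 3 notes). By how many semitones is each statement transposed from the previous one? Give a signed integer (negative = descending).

Taking 3-note groups, the heads are Bb3, G3, E3: the pattern moves down a 3rd.
Bb3→G3 is 55 − 58 = -3 semitones.

-3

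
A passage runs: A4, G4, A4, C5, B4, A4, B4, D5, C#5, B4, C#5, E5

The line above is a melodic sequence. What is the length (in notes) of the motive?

4

12 notes total. Splitting into 3 groups of 4:
A4 G4 A4 C5 | B4 A4 B4 D5 | C#5 B4 C#5 E5
Every group is a transposition up a 2nd of the one before; no shorter unit works.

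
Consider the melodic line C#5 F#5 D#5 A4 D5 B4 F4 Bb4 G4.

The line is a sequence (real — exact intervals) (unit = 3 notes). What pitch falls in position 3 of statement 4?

Eb4

With 3-note cells, note 3 of each statement runs D#5, B4, G4.
Each moves down a 3rd; the next is Eb4.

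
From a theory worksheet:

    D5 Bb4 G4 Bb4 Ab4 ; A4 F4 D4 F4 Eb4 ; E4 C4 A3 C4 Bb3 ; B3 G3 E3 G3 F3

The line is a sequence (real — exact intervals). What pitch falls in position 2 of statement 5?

The unit is 5 notes. Position-2 pitches of the 4 shown cells: Bb4, F4, C4, G3.
Each moves down a 4th; the next is D3.

D3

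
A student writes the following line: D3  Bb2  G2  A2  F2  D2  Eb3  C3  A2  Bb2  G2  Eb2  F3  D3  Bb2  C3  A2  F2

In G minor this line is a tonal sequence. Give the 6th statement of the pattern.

Bb3 G3 Eb3 F3 D3 Bb2

The 6-note cells begin on D3, Eb3, F3 — each up a 2nd from the last.
Continuing the starts: G3 → A3 → Bb3.
Statement 6 starts on Bb3 and keeps the same diatonic contour: Bb3 G3 Eb3 F3 D3 Bb2.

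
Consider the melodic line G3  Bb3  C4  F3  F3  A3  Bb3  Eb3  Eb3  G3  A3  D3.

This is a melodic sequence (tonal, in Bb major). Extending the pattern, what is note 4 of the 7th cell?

G2

The unit is 4 notes. Position-4 pitches of the 3 shown cells: F3, Eb3, D3.
Extending down a 2nd: C3 → Bb2 → A2 → G2.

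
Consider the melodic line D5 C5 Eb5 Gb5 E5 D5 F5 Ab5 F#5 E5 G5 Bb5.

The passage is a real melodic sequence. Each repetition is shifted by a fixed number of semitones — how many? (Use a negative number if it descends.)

2

With a 4-note motive the entries are D5, E5, F#5, each up a 2nd from the previous.
Counting half-steps from D5 to E5: 2.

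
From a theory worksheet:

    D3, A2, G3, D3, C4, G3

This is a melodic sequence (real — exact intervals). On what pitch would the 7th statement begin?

Ab5

Taking 2-note groups, the heads are D3, G3, C4: the pattern moves up a 4th.
Continuing: F4 → Bb4 → Eb5 → Ab5. Statement 7 starts on Ab5.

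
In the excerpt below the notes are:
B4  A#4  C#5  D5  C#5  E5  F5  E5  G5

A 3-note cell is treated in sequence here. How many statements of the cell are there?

9 notes in groups of 3 gives 9/3 = 3 statements.
Starts: B4, D5, F5 — each up a 3rd.

3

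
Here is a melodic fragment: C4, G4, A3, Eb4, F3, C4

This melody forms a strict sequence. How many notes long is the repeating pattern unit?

2

There are 6 notes; a 2-note unit gives 3 cells:
C4 G4 | A3 Eb4 | F3 C4
Each cell is the previous one down a 3rd — so the unit is 2 notes.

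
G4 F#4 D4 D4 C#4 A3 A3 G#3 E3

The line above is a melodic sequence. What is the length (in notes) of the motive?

Try groups of 3 (3 cells in 9 notes):
G4 F#4 D4 | D4 C#4 A3 | A3 G#3 E3
Every group is a transposition down a 4th of the one before; no shorter unit works.

3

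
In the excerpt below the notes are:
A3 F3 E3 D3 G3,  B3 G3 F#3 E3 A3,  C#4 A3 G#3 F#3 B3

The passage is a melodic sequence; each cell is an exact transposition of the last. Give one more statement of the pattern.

With a 5-note motive the entries are A3, B3, C#4, each up a 2nd from the previous.
So cell 4 is D#4 B3 A#3 G#3 C#4.

D#4 B3 A#3 G#3 C#4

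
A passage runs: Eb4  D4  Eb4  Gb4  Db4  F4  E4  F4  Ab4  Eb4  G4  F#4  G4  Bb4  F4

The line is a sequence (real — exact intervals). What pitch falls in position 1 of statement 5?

B4

Grouping in 5s, the 1st note of each cell is Eb4, F4, G4.
Each moves up a 2nd. Continuing: A4 → B4.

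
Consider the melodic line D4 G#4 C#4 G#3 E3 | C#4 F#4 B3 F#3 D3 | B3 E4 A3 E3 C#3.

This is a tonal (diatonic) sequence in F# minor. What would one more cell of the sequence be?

With a 5-note motive the entries are D4, C#4, B3, each down a 2nd from the previous.
Statement 4 starts on A3 and keeps the same diatonic contour: A3 D4 G#3 D3 B2.

A3 D4 G#3 D3 B2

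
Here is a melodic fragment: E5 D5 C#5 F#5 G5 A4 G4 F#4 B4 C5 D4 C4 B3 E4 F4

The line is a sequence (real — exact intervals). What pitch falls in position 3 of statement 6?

Grouping in 5s, the 3rd note of each cell is C#5, F#4, B3.
Carrying that down a 5th forward: E3 → A2 → D2.

D2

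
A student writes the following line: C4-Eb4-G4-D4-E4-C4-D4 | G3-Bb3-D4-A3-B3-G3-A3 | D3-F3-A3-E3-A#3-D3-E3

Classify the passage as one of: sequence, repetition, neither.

Note 5 of cell 3 is A#3; if this were a sequence it would be F#3. No unit length gives a consistent transposition pattern.

neither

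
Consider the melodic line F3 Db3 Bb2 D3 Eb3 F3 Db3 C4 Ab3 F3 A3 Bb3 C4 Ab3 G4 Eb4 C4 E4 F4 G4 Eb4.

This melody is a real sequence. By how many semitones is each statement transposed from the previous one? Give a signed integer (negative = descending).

7

Taking 7-note groups, the heads are F3, C4, G4: the pattern moves up a 5th.
F3→C4 is 60 − 53 = 7 semitones.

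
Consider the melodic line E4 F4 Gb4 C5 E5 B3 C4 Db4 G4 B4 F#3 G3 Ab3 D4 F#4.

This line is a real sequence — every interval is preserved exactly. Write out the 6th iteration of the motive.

D#2 E2 F2 B2 D#3

Unit = 5 notes; the statements start on E4, B3, F#3, moving down a 4th each time.
Carrying on: C#3 → G#2 → D#2.
Statement 6 starts on D#2 and keeps the same exact contour: D#2 E2 F2 B2 D#3.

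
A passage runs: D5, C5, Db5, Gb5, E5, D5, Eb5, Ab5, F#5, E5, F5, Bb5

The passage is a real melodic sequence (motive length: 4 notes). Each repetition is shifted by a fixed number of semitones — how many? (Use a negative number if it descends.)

Unit = 4 notes; the statements start on D5, E5, F#5, moving up a 2nd each time.
Counting half-steps from D5 to E5: 2.

2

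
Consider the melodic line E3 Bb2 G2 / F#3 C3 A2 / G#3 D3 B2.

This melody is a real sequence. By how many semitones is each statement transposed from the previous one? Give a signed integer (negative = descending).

2

With a 3-note motive the entries are E3, F#3, G#3, each up a 2nd from the previous.
E3→F#3 is 54 − 52 = 2 semitones.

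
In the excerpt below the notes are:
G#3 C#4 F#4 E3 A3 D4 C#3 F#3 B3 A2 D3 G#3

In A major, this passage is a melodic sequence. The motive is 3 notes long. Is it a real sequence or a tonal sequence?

tonal

Every note is diatonic to A major.
Cell 1 has +5 semitones from note 2 to 3, but cell 4 has +6 — the interval quality changes while the contour stays the same, which is the hallmark of a tonal sequence.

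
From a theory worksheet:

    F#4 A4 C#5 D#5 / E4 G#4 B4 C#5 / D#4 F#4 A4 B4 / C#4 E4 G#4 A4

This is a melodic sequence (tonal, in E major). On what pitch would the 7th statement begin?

Taking 4-note groups, the heads are F#4, E4, D#4, C#4: the pattern moves down a 2nd.
Extending the heads down a 2nd: B3 → A3 → G#3.

G#3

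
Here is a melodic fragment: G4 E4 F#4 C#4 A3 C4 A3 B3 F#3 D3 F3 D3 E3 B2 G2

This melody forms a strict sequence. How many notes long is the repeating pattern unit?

5

15 notes total. Splitting into 3 groups of 5:
G4 E4 F#4 C#4 A3 | C4 A3 B3 F#3 D3 | F3 D3 E3 B2 G2
Every group is a transposition down a 5th of the one before; no shorter unit works.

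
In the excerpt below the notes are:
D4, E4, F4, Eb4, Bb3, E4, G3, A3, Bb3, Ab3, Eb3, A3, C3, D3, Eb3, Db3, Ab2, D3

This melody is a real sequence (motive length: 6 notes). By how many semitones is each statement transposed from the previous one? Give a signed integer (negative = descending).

-7

Unit = 6 notes; the statements start on D4, G3, C3, moving down a 5th each time.
D4→G3 is 55 − 62 = -7 semitones.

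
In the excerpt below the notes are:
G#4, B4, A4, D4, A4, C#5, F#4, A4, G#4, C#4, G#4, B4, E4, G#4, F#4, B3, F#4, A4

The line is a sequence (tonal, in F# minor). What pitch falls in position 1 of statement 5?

The unit is 6 notes. Position-1 pitches of the 3 shown cells: G#4, F#4, E4.
Each moves down a 2nd. Continuing: D4 → C#4.

C#4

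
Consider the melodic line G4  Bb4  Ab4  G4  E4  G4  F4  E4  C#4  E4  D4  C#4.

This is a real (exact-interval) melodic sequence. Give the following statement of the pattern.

A#3 C#4 B3 A#3

With a 4-note motive the entries are G4, E4, C#4, each down a 3rd from the previous.
So cell 4 is A#3 C#4 B3 A#3.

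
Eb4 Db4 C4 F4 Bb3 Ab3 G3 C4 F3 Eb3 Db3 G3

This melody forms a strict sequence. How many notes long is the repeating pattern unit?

12 notes total. Splitting into 3 groups of 4:
Eb4 Db4 C4 F4 | Bb3 Ab3 G3 C4 | F3 Eb3 Db3 G3
Every group is a transposition down a 4th of the one before; no shorter unit works.

4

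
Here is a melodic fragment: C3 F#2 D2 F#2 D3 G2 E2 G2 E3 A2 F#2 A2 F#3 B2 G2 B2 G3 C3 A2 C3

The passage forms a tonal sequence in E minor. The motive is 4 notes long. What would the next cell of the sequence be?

A3 D3 B2 D3

Unit = 4 notes; the statements start on C3, D3, E3, F#3, G3, moving up a 2nd each time.
So cell 6 is A3 D3 B2 D3.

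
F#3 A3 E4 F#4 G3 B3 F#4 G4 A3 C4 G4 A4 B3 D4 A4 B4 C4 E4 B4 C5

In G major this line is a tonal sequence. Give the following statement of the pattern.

D4 F#4 C5 D5

With a 4-note motive the entries are F#3, G3, A3, B3, C4, each up a 2nd from the previous.
So cell 6 is D4 F#4 C5 D5.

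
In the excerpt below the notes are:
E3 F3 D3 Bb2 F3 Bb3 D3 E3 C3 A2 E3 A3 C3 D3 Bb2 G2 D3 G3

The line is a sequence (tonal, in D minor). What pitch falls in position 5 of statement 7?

Grouping in 6s, the 5th note of each cell is F3, E3, D3.
Carrying that down a 2nd forward: C3 → Bb2 → A2 → G2.

G2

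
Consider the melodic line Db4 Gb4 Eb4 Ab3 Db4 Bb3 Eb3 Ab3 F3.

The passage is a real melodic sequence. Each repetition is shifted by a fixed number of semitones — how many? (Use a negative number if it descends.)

With a 3-note motive the entries are Db4, Ab3, Eb3, each down a 4th from the previous.
Db4→Ab3 is 56 − 61 = -5 semitones.

-5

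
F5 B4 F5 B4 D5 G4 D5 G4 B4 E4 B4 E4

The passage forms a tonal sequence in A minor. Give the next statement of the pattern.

G4 C4 G4 C4

Unit = 4 notes; the statements start on F5, D5, B4, moving down a 3rd each time.
From G4 the diatonic shape gives G4 C4 G4 C4.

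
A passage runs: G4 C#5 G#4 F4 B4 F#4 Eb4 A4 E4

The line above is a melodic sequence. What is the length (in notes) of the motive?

9 notes total. Splitting into 3 groups of 3:
G4 C#5 G#4 | F4 B4 F#4 | Eb4 A4 E4
That's a consistent down a 2nd shift per cell, and no other grouping gives one.

3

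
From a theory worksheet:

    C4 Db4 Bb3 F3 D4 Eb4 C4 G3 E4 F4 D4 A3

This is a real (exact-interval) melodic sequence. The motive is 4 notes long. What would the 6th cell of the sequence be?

With a 4-note motive the entries are C4, D4, E4, each up a 2nd from the previous.
Extending up a 2nd: F#4 → G#4 → A#4.
So cell 6 is A#4 B4 G#4 D#4.

A#4 B4 G#4 D#4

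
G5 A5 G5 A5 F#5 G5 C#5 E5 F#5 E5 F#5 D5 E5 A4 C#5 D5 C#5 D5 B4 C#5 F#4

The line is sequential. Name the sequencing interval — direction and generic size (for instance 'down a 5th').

With a 7-note motive the entries are G5, E5, C#5, each down a 3rd from the previous.
From G5 to E5: down a 3rd.

down a 3rd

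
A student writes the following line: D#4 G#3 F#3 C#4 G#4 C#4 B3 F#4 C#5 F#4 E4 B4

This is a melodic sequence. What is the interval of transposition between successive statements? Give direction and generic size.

Unit = 4 notes; the statements start on D#4, G#4, C#5, moving up a 4th each time.
D#4 to G#4 is up a 4th.

up a 4th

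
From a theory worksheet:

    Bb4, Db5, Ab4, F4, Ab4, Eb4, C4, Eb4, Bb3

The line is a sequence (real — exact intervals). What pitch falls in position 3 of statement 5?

With 3-note cells, note 3 of each statement runs Ab4, Eb4, Bb3.
Each moves down a 4th. Continuing: F3 → C3.

C3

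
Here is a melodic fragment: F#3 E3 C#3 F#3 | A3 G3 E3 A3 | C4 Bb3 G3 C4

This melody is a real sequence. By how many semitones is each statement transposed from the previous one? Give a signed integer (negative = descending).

3

Taking 4-note groups, the heads are F#3, A3, C4: the pattern moves up a 3rd.
F#3 to A3 spans +3 semitones.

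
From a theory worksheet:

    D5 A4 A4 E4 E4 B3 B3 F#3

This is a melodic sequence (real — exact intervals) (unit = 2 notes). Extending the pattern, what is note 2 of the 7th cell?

The unit is 2 notes. Position-2 pitches of the 4 shown cells: A4, E4, B3, F#3.
Carrying that down a 4th forward: C#3 → G#2 → D#2.

D#2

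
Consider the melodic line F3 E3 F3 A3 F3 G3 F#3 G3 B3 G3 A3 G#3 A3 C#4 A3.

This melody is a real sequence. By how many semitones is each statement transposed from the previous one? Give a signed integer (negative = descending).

With a 5-note motive the entries are F3, G3, A3, each up a 2nd from the previous.
F3→G3 is 55 − 53 = 2 semitones.

2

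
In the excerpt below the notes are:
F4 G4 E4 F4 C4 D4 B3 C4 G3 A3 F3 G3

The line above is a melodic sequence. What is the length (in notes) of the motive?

4

12 notes total. Splitting into 3 groups of 4:
F4 G4 E4 F4 | C4 D4 B3 C4 | G3 A3 F3 G3
Each cell is the previous one down a 4th — so the unit is 4 notes.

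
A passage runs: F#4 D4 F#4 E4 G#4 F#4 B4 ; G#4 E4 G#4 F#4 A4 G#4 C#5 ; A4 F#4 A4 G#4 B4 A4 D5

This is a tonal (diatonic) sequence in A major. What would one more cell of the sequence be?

B4 G#4 B4 A4 C#5 B4 E5

The 7-note cells begin on F#4, G#4, A4 — each up a 2nd from the last.
From B4 the diatonic shape gives B4 G#4 B4 A4 C#5 B4 E5.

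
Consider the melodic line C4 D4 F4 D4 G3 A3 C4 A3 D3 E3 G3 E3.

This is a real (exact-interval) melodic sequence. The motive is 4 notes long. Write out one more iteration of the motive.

With a 4-note motive the entries are C4, G3, D3, each down a 4th from the previous.
So cell 4 is A2 B2 D3 B2.

A2 B2 D3 B2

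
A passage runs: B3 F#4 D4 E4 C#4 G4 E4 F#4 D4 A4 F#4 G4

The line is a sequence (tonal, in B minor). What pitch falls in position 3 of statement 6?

Grouping in 4s, the 3rd note of each cell is D4, E4, F#4.
Each moves up a 2nd. Continuing: G4 → A4 → B4.

B4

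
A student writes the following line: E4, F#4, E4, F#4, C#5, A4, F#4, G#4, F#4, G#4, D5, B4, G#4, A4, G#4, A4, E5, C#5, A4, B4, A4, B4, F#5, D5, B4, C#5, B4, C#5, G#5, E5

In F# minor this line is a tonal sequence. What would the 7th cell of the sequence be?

D5 E5 D5 E5 B5 G#5

With a 6-note motive the entries are E4, F#4, G#4, A4, B4, each up a 2nd from the previous.
Carrying on: C#5 → D5.
From D5 the diatonic shape gives D5 E5 D5 E5 B5 G#5.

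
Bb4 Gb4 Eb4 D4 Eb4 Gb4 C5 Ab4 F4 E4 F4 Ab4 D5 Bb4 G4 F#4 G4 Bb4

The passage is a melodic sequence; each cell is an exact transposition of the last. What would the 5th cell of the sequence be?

With a 6-note motive the entries are Bb4, C5, D5, each up a 2nd from the previous.
Carrying on: E5 → F#5.
Statement 5 starts on F#5 and keeps the same exact contour: F#5 D5 B4 A#4 B4 D5.

F#5 D5 B4 A#4 B4 D5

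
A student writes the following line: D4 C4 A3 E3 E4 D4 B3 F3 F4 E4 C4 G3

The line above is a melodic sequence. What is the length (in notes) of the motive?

4

There are 12 notes; a 4-note unit gives 3 cells:
D4 C4 A3 E3 | E4 D4 B3 F3 | F4 E4 C4 G3
That's a consistent up a 2nd shift per cell, and no other grouping gives one.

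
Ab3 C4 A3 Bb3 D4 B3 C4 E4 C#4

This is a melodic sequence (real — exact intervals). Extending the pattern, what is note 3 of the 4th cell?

D#4

The unit is 3 notes. Position-3 pitches of the 3 shown cells: A3, B3, C#4.
One more up a 2nd gives D#4.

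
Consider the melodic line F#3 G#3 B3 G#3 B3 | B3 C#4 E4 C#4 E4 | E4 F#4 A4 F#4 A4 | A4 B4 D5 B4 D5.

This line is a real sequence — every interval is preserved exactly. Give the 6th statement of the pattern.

With a 5-note motive the entries are F#3, B3, E4, A4, each up a 4th from the previous.
Extending up a 4th: D5 → G5.
So cell 6 is G5 A5 C6 A5 C6.

G5 A5 C6 A5 C6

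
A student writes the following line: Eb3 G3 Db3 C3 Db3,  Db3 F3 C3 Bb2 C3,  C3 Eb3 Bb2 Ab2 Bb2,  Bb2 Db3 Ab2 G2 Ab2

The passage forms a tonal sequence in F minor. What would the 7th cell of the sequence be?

The 5-note cells begin on Eb3, Db3, C3, Bb2 — each down a 2nd from the last.
Extending down a 2nd: Ab2 → G2 → F2.
Statement 7 starts on F2 and keeps the same diatonic contour: F2 Ab2 Eb2 Db2 Eb2.

F2 Ab2 Eb2 Db2 Eb2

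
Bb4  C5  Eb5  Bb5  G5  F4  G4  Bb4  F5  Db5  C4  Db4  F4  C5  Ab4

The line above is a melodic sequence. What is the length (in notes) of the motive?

Try groups of 5 (3 cells in 15 notes):
Bb4 C5 Eb5 Bb5 G5 | F4 G4 Bb4 F5 Db5 | C4 Db4 F4 C5 Ab4
Each cell is the previous one down a 4th — so the unit is 5 notes.

5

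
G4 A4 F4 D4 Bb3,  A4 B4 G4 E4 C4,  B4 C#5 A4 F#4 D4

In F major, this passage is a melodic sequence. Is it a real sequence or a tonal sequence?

real

Each cell has the same semitone pattern (2, -4, -3, -4) — intervals are preserved exactly.
And B4 lies outside F major, so the sequence is real rather than tonal.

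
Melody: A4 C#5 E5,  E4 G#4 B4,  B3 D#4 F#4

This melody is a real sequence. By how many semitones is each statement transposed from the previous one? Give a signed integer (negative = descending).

-5

With a 3-note motive the entries are A4, E4, B3, each down a 4th from the previous.
Counting half-steps from A4 to E4: -5.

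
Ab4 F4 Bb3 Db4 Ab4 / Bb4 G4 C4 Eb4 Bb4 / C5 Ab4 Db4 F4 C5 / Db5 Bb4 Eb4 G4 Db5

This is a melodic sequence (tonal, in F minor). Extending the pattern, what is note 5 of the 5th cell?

With 5-note cells, note 5 of each statement runs Ab4, Bb4, C5, Db5.
From Db5, up a 2nd gives Eb5.

Eb5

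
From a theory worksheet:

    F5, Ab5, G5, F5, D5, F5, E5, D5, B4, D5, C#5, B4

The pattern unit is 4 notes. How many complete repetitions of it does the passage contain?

3

12 notes in groups of 4 gives 12/4 = 3 statements.
Starts: F5, D5, B4 — each down a 3rd.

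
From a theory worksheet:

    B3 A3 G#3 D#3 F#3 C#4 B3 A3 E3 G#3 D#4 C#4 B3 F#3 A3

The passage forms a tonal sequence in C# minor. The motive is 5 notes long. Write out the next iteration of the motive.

E4 D#4 C#4 G#3 B3

With a 5-note motive the entries are B3, C#4, D#4, each up a 2nd from the previous.
Statement 4 starts on E4 and keeps the same diatonic contour: E4 D#4 C#4 G#3 B3.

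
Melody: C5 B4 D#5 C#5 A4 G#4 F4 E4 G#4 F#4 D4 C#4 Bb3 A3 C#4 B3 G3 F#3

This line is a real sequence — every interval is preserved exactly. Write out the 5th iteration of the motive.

The 6-note cells begin on C5, F4, Bb3 — each down a 5th from the last.
Extending down a 5th: Eb3 → Ab2.
Statement 5 starts on Ab2 and keeps the same exact contour: Ab2 G2 B2 A2 F2 E2.

Ab2 G2 B2 A2 F2 E2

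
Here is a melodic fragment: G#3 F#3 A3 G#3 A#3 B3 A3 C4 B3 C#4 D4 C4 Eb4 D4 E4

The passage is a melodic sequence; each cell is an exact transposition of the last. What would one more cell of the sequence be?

F4 Eb4 Gb4 F4 G4

With a 5-note motive the entries are G#3, B3, D4, each up a 3rd from the previous.
From F4 the exact shape gives F4 Eb4 Gb4 F4 G4.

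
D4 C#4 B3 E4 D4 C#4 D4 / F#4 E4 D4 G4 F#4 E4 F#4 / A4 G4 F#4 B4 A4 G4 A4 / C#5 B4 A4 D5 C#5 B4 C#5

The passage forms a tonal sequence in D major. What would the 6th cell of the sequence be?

With a 7-note motive the entries are D4, F#4, A4, C#5, each up a 3rd from the previous.
Carrying on: E5 → G5.
From G5 the diatonic shape gives G5 F#5 E5 A5 G5 F#5 G5.

G5 F#5 E5 A5 G5 F#5 G5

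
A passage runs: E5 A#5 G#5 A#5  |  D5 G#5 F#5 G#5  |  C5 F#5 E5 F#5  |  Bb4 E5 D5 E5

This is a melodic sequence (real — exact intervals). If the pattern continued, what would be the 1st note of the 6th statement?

Gb4

The unit is 4 notes. Position-1 pitches of the 4 shown cells: E5, D5, C5, Bb4.
Extending down a 2nd: Ab4 → Gb4.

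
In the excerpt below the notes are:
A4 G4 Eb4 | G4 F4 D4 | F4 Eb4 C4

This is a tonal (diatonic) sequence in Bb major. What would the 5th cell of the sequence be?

D4 C4 A3

Unit = 3 notes; the statements start on A4, G4, F4, moving down a 2nd each time.
Extending down a 2nd: Eb4 → D4.
So cell 5 is D4 C4 A3.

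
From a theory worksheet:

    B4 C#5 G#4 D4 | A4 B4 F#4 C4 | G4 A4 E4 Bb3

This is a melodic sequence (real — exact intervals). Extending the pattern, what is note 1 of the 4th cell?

Grouping in 4s, the 1st note of each cell is B4, A4, G4.
From G4, down a 2nd gives F4.

F4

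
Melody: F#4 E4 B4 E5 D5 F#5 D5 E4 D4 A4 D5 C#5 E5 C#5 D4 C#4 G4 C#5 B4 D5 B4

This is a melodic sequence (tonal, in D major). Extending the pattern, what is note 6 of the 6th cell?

A4

Grouping in 7s, the 6th note of each cell is F#5, E5, D5.
Each moves down a 2nd. Continuing: C#5 → B4 → A4.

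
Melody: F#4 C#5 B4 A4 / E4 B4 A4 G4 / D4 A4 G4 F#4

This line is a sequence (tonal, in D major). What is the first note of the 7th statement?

G3

Taking 4-note groups, the heads are F#4, E4, D4: the pattern moves down a 2nd.
Extending the heads down a 2nd: C#4 → B3 → A3 → G3.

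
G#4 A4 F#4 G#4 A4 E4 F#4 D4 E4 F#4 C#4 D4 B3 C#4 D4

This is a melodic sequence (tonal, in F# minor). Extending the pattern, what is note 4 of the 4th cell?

A3

With 5-note cells, note 4 of each statement runs G#4, E4, C#4.
Each moves down a 3rd; the next is A3.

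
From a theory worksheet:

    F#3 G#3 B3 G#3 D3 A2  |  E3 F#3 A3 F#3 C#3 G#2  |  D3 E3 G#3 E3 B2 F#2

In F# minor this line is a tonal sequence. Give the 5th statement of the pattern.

With a 6-note motive the entries are F#3, E3, D3, each down a 2nd from the previous.
Extending down a 2nd: C#3 → B2.
So cell 5 is B2 C#3 E3 C#3 G#2 D2.

B2 C#3 E3 C#3 G#2 D2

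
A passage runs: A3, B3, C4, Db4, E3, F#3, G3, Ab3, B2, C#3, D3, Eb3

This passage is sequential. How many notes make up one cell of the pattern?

4

There are 12 notes; a 4-note unit gives 3 cells:
A3 B3 C4 Db4 | E3 F#3 G3 Ab3 | B2 C#3 D3 Eb3
Every group is a transposition down a 4th of the one before; no shorter unit works.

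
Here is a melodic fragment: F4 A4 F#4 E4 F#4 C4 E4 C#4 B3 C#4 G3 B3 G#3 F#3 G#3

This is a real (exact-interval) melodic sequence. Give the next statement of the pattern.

D3 F#3 D#3 C#3 D#3

Taking 5-note groups, the heads are F4, C4, G3: the pattern moves down a 4th.
Statement 4 starts on D3 and keeps the same exact contour: D3 F#3 D#3 C#3 D#3.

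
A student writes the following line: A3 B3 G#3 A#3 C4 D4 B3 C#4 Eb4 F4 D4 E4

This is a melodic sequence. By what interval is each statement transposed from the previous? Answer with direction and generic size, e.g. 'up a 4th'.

Unit = 4 notes; the statements start on A3, C4, Eb4, moving up a 3rd each time.
A3 to C4 is up a 3rd.

up a 3rd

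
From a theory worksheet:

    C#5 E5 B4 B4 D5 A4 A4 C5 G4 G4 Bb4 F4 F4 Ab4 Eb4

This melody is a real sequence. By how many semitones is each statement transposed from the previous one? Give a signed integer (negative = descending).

Taking 3-note groups, the heads are C#5, B4, A4, G4, F4: the pattern moves down a 2nd.
C#5 to B4 spans -2 semitones.

-2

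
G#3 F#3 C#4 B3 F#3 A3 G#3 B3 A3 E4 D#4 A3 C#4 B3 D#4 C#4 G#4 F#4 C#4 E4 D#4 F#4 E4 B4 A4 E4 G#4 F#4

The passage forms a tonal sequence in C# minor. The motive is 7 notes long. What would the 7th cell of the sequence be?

E5 D#5 A5 G#5 D#5 F#5 E5

With a 7-note motive the entries are G#3, B3, D#4, F#4, each up a 3rd from the previous.
Continuing the starts: A4 → C#5 → E5.
From E5 the diatonic shape gives E5 D#5 A5 G#5 D#5 F#5 E5.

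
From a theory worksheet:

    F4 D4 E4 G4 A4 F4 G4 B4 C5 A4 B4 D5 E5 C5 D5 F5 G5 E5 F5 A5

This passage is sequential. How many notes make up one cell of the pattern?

There are 20 notes; a 4-note unit gives 5 cells:
F4 D4 E4 G4 | A4 F4 G4 B4 | C5 A4 B4 D5 | E5 C5 D5 F5 | G5 E5 F5 A5
Every group is a transposition up a 3rd of the one before; no shorter unit works.

4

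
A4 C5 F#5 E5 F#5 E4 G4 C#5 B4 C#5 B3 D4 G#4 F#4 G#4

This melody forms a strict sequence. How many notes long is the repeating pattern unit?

5

15 notes total. Splitting into 3 groups of 5:
A4 C5 F#5 E5 F#5 | E4 G4 C#5 B4 C#5 | B3 D4 G#4 F#4 G#4
That's a consistent down a 4th shift per cell, and no other grouping gives one.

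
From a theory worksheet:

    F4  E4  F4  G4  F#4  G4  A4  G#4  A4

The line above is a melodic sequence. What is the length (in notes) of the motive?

3

Try groups of 3 (3 cells in 9 notes):
F4 E4 F4 | G4 F#4 G4 | A4 G#4 A4
Every group is a transposition up a 2nd of the one before; no shorter unit works.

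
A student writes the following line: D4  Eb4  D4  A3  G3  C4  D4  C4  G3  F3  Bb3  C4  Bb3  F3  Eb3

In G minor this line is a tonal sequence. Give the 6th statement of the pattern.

Taking 5-note groups, the heads are D4, C4, Bb3: the pattern moves down a 2nd.
Extending down a 2nd: A3 → G3 → F3.
Statement 6 starts on F3 and keeps the same diatonic contour: F3 G3 F3 C3 Bb2.

F3 G3 F3 C3 Bb2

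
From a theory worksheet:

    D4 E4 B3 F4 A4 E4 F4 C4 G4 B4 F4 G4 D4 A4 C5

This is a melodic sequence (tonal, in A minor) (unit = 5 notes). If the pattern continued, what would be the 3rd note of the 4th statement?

Grouping in 5s, the 3rd note of each cell is B3, C4, D4.
Each moves up a 2nd; the next is E4.

E4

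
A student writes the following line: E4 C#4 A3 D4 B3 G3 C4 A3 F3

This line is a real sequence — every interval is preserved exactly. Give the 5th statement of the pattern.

Ab3 F3 Db3

Unit = 3 notes; the statements start on E4, D4, C4, moving down a 2nd each time.
Continuing the starts: Bb3 → Ab3.
So cell 5 is Ab3 F3 Db3.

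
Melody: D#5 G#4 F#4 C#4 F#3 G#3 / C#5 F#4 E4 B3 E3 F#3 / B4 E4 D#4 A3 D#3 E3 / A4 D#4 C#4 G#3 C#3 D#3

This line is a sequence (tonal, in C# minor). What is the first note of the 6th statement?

Unit = 6 notes; the statements start on D#5, C#5, B4, A4, moving down a 2nd each time.
Continuing: G#4 → F#4. Statement 6 starts on F#4.

F#4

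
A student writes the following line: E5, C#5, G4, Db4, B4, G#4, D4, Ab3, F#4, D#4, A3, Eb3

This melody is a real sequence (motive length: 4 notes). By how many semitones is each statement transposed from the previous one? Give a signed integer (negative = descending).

Unit = 4 notes; the statements start on E5, B4, F#4, moving down a 4th each time.
E5→B4 is 71 − 76 = -5 semitones.

-5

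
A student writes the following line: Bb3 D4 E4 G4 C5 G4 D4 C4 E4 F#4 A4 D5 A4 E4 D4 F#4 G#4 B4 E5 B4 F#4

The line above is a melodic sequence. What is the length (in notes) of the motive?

7

There are 21 notes; a 7-note unit gives 3 cells:
Bb3 D4 E4 G4 C5 G4 D4 | C4 E4 F#4 A4 D5 A4 E4 | D4 F#4 G#4 B4 E5 B4 F#4
Each cell is the previous one up a 2nd — so the unit is 7 notes.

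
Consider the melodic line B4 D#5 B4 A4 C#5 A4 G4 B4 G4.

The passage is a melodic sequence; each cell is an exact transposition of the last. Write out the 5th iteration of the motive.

Eb4 G4 Eb4

Unit = 3 notes; the statements start on B4, A4, G4, moving down a 2nd each time.
Extending down a 2nd: F4 → Eb4.
Statement 5 starts on Eb4 and keeps the same exact contour: Eb4 G4 Eb4.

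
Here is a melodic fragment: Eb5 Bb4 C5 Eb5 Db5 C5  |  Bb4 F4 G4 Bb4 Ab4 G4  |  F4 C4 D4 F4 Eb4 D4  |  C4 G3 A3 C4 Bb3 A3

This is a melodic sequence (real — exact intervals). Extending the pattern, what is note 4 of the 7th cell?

The unit is 6 notes. Position-4 pitches of the 4 shown cells: Eb5, Bb4, F4, C4.
Extending down a 4th: G3 → D3 → A2.

A2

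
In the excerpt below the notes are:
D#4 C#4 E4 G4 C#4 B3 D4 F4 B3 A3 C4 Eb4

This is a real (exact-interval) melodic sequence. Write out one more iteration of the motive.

A3 G3 Bb3 Db4

The 4-note cells begin on D#4, C#4, B3 — each down a 2nd from the last.
Statement 4 starts on A3 and keeps the same exact contour: A3 G3 Bb3 Db4.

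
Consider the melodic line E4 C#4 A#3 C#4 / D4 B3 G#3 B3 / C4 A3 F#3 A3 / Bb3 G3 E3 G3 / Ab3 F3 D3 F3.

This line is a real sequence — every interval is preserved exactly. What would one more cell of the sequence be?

Gb3 Eb3 C3 Eb3

Taking 4-note groups, the heads are E4, D4, C4, Bb3, Ab3: the pattern moves down a 2nd.
From Gb3 the exact shape gives Gb3 Eb3 C3 Eb3.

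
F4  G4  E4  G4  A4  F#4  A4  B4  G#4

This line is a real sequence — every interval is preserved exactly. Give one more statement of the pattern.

Unit = 3 notes; the statements start on F4, G4, A4, moving up a 2nd each time.
So cell 4 is B4 C#5 A#4.

B4 C#5 A#4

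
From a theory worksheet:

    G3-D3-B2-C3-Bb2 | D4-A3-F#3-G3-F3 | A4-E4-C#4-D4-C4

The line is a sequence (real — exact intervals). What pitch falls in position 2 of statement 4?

Grouping in 5s, the 2nd note of each cell is D3, A3, E4.
From E4, up a 5th gives B4.

B4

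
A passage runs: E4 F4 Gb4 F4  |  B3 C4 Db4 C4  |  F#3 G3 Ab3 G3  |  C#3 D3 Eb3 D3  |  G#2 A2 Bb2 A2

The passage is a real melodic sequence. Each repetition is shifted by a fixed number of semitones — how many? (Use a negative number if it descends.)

With a 4-note motive the entries are E4, B3, F#3, C#3, G#2, each down a 4th from the previous.
E4→B3 is 59 − 64 = -5 semitones.

-5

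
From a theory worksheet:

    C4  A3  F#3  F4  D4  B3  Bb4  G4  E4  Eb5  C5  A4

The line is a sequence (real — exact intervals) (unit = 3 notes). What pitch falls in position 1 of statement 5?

Ab5

Grouping in 3s, the 1st note of each cell is C4, F4, Bb4, Eb5.
From Eb5, up a 4th gives Ab5.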